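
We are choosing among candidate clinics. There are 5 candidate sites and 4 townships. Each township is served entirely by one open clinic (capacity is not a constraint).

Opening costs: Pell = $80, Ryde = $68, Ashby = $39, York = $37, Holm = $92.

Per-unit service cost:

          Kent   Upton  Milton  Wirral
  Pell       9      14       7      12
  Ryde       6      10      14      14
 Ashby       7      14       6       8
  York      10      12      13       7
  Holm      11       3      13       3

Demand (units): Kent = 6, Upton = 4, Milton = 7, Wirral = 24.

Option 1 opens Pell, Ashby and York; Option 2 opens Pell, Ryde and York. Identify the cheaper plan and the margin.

Option 1: {Pell, Ashby, York}: Kent→Ashby 7·6=42, Upton→York 12·4=48, Milton→Ashby 6·7=42, Wirral→York 7·24=168. Service 300; fixed 156; total 456.
Option 2: {Pell, Ryde, York}: Kent→Ryde 6·6=36, Upton→Ryde 10·4=40, Milton→Pell 7·7=49, Wirral→York 7·24=168. Service 293; fixed 185; total 478.
Difference: |456 − 478| = 22.

Option 1 is cheaper by 22.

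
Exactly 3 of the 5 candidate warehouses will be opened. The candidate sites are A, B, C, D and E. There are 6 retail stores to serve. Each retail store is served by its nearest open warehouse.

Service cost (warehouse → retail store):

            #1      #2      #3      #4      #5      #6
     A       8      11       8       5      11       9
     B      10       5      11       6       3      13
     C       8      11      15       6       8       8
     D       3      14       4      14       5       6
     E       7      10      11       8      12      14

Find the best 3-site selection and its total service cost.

With exactly 3 open, each retail store uses its cheapest among the chosen.
{A, B, D}: #1→D 3, #2→B 5, #3→D 4, #4→A 5, #5→B 3, #6→D 6. Service cost 26.
{B, C, D}: service cost 27
{B, D, E}: service cost 27
Among all 10 size-3 choices, {A, B, D} is lowest.

Choose A, B and D; total service cost 26.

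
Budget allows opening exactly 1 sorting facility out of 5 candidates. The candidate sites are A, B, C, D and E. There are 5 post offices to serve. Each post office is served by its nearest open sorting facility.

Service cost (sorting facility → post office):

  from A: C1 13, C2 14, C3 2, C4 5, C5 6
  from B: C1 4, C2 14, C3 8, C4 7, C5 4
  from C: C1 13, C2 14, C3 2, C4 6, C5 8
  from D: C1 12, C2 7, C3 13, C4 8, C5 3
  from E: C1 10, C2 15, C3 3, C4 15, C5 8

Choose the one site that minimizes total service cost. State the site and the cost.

Choose B only; total service cost 37.

With exactly 1 open, each post office uses its cheapest among the chosen.
{B}: C1→B 4, C2→B 14, C3→B 8, C4→B 7, C5→B 4. Service cost 37.
{A}: service cost 40
{C}: service cost 43
Among all 5 size-1 choices, {B} is lowest.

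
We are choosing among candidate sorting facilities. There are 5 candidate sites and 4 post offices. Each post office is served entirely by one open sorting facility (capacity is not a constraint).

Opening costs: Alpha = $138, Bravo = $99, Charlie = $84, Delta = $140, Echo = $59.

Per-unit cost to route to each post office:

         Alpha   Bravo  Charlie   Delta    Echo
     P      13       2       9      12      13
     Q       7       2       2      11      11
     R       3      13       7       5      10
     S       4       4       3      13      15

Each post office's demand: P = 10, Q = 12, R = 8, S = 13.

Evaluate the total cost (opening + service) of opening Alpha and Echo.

Total cost: 487

Each post office is assigned to its cheapest site among the open ones.
{Alpha, Echo}: P→Alpha 13·10=130, Q→Alpha 7·12=84, R→Alpha 3·8=24, S→Alpha 4·13=52. Service 290; fixed 197; total 487.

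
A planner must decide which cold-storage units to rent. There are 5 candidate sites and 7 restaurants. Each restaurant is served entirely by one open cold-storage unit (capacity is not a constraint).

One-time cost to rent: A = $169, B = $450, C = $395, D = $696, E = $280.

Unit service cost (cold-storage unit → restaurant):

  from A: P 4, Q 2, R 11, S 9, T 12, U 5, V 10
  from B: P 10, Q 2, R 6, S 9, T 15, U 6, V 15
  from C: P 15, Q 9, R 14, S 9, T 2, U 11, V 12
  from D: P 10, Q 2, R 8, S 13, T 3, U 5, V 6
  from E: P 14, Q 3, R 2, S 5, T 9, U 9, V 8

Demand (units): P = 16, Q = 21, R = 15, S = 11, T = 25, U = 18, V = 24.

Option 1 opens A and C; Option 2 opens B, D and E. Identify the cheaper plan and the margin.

Option 1 is cheaper by 708.

Option 1: {A, C}: P→A 4·16=64, Q→A 2·21=42, R→A 11·15=165, S→A 9·11=99, T→C 2·25=50, U→A 5·18=90, V→A 10·24=240. Service 750; fixed 564; total 1314.
Option 2: {B, D, E}: P→B 10·16=160, Q→B 2·21=42, R→E 2·15=30, S→E 5·11=55, T→D 3·25=75, U→D 5·18=90, V→D 6·24=144. Service 596; fixed 1426; total 2022.
Difference: |1314 − 2022| = 708.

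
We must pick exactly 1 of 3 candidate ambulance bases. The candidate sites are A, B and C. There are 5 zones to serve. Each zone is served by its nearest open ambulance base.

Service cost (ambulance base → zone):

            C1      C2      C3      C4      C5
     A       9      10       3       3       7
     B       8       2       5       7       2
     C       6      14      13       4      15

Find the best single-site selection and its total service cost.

With exactly 1 open, each zone uses its cheapest among the chosen.
{B}: C1→B 8, C2→B 2, C3→B 5, C4→B 7, C5→B 2. Service cost 24.
{A}: service cost 32
{C}: service cost 52
Among all 3 size-1 choices, {B} is lowest.

Choose B only; total service cost 24.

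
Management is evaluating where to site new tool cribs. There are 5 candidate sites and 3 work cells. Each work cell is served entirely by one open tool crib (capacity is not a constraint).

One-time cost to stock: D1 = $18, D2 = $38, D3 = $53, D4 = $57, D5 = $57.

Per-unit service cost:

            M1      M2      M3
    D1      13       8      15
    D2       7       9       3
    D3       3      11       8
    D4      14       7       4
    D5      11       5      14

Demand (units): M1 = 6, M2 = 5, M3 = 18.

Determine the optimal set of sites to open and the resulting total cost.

Open D2 only; minimum total cost 179.

For any fixed open set, each work cell goes to its cheapest open site; total = fixed + service.
{D2}: M1→D2 7·6=42, M2→D2 9·5=45, M3→D2 3·18=54. Service 141; fixed 38; total 179.
{D1, D2}: M1→D2 7·6=42, M2→D1 8·5=40, M3→D2 3·18=54. Service 136; fixed 56; total 192.
{D2, D3}: M1→D3 3·6=18, M2→D2 9·5=45, M3→D2 3·18=54. Service 117; fixed 91; total 208.
{D1, D2, D3, D4, D5}: service 97 + fixed 223 = 320
No other subset beats 179.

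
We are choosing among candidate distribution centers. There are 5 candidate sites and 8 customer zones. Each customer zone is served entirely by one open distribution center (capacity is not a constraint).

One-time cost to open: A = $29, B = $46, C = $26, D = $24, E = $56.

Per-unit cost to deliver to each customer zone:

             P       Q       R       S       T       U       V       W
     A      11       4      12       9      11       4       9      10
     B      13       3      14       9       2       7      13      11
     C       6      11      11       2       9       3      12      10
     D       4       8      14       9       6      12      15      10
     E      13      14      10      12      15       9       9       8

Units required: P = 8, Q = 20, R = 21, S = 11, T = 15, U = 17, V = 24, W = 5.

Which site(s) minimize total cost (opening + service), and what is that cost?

For any fixed open set, each customer zone goes to its cheapest open site; total = fixed + service.
{B, C, E}: P→C 6·8=48, Q→B 3·20=60, R→E 10·21=210, S→C 2·11=22, T→B 2·15=30, U→C 3·17=51, V→E 9·24=216, W→E 8·5=40. Service 677; fixed 128; total 805.
{A, B, C}: P→C 6·8=48, Q→B 3·20=60, R→C 11·21=231, S→C 2·11=22, T→B 2·15=30, U→C 3·17=51, V→A 9·24=216, W→A 10·5=50. Service 708; fixed 101; total 809.
{B, C, D, E}: service 661 + fixed 152 = 813
{A, B, C, D, E}: service 661 + fixed 181 = 842
No other subset beats 805.

Open B, C and E; minimum total cost 805.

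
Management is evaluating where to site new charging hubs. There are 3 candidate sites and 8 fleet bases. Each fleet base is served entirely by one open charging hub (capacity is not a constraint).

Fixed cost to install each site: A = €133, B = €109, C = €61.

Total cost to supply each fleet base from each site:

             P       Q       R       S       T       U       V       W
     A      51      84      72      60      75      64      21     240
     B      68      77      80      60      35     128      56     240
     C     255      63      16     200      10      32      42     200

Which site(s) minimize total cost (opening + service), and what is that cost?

Open A and C; minimum total cost 647.

For any fixed open set, each fleet base goes to its cheapest open site; total = fixed + service.
{A, C}: P→A 51, Q→C 63, R→C 16, S→A 60, T→C 10, U→C 32, V→A 21, W→C 200. Service 453; fixed 194; total 647.
{B, C}: P→B 68, Q→C 63, R→C 16, S→B 60, T→C 10, U→C 32, V→C 42, W→C 200. Service 491; fixed 170; total 661.
{A, B, C}: service 453 + fixed 303 = 756
{C}: service 818 + fixed 61 = 879
(All 7 nonempty subsets were checked; A and C is lowest.)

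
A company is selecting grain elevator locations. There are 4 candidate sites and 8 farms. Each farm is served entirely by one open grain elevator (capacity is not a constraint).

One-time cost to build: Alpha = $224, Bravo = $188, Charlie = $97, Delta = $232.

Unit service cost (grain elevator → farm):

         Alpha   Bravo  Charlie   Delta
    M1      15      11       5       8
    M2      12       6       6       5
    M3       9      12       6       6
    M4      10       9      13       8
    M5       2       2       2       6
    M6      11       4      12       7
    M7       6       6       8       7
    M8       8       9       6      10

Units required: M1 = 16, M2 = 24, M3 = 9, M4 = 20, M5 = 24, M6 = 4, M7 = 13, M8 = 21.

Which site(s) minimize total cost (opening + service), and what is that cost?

Open Charlie only; minimum total cost 961.

For any fixed open set, each farm goes to its cheapest open site; total = fixed + service.
{Charlie}: M1→Charlie 5·16=80, M2→Charlie 6·24=144, M3→Charlie 6·9=54, M4→Charlie 13·20=260, M5→Charlie 2·24=48, M6→Charlie 12·4=48, M7→Charlie 8·13=104, M8→Charlie 6·21=126. Service 864; fixed 97; total 961.
{Bravo, Charlie}: M1→Charlie 5·16=80, M2→Bravo 6·24=144, M3→Charlie 6·9=54, M4→Bravo 9·20=180, M5→Bravo 2·24=48, M6→Bravo 4·4=16, M7→Bravo 6·13=78, M8→Charlie 6·21=126. Service 726; fixed 285; total 1011.
{Charlie, Delta}: service 707 + fixed 329 = 1036
{Alpha, Bravo, Charlie, Delta}: M1→Charlie 5·16=80, M2→Delta 5·24=120, M3→Charlie 6·9=54, M4→Delta 8·20=160, M5→Alpha 2·24=48, M6→Bravo 4·4=16, M7→Alpha 6·13=78, M8→Charlie 6·21=126. Service 682; fixed 741; total 1423.
No other subset beats 961.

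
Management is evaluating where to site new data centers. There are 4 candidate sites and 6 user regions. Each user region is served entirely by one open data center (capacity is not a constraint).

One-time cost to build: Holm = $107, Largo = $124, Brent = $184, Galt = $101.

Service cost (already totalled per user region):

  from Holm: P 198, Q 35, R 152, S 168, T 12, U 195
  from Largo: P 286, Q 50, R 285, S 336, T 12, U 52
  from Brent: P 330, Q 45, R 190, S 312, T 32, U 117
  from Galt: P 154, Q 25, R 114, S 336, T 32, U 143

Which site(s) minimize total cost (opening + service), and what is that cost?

Open Holm and Galt; minimum total cost 824.

For any fixed open set, each user region goes to its cheapest open site; total = fixed + service.
{Holm, Galt}: P→Galt 154, Q→Galt 25, R→Galt 114, S→Holm 168, T→Holm 12, U→Galt 143. Service 616; fixed 208; total 824.
{Holm, Largo}: service 617 + fixed 231 = 848
{Holm, Largo, Galt}: P→Galt 154, Q→Galt 25, R→Galt 114, S→Holm 168, T→Holm 12, U→Largo 52. Service 525; fixed 332; total 857.
{Holm, Largo, Brent, Galt}: P→Galt 154, Q→Galt 25, R→Galt 114, S→Holm 168, T→Holm 12, U→Largo 52. Service 525; fixed 516; total 1041.
No other subset beats 824.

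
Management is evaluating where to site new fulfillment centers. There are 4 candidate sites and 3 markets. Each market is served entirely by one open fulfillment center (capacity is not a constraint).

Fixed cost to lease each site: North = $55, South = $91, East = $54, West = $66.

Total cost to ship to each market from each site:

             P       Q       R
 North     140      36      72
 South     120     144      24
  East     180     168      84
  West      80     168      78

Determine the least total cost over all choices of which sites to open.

For any fixed open set, each market goes to its cheapest open site; total = fixed + service.
{North}: P→North 140, Q→North 36, R→North 72. Service 248; fixed 55; total 303.
{North, West}: service 188 + fixed 121 = 309
{North, South}: service 180 + fixed 146 = 326
{North, South, East, West}: service 140 + fixed 266 = 406
No other subset beats 303.

Minimum total cost: 303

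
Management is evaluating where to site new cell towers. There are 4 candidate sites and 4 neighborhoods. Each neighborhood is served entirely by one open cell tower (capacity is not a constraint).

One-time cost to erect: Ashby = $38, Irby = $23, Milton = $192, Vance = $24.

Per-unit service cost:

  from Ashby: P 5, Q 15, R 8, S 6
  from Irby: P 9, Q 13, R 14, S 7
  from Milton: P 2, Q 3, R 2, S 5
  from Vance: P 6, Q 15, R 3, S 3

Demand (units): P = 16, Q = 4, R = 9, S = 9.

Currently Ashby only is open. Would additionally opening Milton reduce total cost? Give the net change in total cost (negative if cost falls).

Current service cost with {Ashby}: 266.
Adding Milton: each neighborhood re-picks its cheapest; new service cost 107, saving 159.
Extra fixed cost: 192. Net change = 192 − 159 = 33.
(Totals: 304 → 337.)

No — net change +33 (cost rises by 33).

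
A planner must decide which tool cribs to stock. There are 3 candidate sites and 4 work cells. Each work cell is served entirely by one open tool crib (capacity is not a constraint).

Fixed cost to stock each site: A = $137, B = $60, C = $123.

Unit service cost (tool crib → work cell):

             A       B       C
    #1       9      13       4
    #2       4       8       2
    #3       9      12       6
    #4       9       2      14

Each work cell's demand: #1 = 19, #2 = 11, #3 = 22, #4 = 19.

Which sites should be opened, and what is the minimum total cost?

For any fixed open set, each work cell goes to its cheapest open site; total = fixed + service.
{B, C}: #1→C 4·19=76, #2→C 2·11=22, #3→C 6·22=132, #4→B 2·19=38. Service 268; fixed 183; total 451.
{A, B, C}: service 268 + fixed 320 = 588
{C}: service 496 + fixed 123 = 619
{B}: #1→B 13·19=247, #2→B 8·11=88, #3→B 12·22=264, #4→B 2·19=38. Service 637; fixed 60; total 697.
No other subset beats 451.

Open B and C; minimum total cost 451.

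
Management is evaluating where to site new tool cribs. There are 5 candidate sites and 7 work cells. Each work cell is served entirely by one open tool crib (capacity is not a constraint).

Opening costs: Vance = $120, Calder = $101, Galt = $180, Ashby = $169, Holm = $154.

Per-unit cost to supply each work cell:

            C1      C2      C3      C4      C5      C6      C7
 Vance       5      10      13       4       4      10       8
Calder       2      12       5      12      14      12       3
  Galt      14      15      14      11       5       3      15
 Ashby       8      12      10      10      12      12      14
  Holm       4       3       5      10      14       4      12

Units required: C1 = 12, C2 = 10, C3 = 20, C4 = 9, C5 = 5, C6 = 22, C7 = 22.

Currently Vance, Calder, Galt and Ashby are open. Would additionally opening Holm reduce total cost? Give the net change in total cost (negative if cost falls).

Current service cost with {Vance, Calder, Galt, Ashby}: 412.
Adding Holm: each work cell re-picks its cheapest; new service cost 342, saving 70.
Extra fixed cost: 154. Net change = 154 − 70 = 84.
(Totals: 982 → 1066.)

No — net change +84 (cost rises by 84).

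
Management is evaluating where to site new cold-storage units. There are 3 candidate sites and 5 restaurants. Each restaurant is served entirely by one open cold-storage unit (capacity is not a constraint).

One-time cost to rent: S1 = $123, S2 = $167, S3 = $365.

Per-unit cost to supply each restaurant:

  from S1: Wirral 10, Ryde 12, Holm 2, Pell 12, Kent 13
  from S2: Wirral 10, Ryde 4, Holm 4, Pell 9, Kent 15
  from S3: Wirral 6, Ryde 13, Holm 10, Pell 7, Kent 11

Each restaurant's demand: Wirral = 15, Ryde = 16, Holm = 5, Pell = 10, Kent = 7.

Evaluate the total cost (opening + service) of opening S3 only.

Total cost: 860

Each restaurant is assigned to its cheapest site among the open ones.
{S3}: Wirral→S3 6·15=90, Ryde→S3 13·16=208, Holm→S3 10·5=50, Pell→S3 7·10=70, Kent→S3 11·7=77. Service 495; fixed 365; total 860.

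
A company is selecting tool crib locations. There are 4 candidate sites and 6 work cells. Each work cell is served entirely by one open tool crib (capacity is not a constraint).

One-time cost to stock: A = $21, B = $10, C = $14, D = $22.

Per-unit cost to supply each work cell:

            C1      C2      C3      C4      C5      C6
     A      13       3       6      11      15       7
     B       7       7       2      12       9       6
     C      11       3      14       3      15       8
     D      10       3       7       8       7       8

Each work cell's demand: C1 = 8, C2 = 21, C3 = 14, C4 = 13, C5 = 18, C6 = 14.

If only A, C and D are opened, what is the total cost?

Each work cell is assigned to its cheapest site among the open ones.
{A, C, D}: C1→D 10·8=80, C2→A 3·21=63, C3→A 6·14=84, C4→C 3·13=39, C5→D 7·18=126, C6→A 7·14=98. Service 490; fixed 57; total 547.

Total cost: 547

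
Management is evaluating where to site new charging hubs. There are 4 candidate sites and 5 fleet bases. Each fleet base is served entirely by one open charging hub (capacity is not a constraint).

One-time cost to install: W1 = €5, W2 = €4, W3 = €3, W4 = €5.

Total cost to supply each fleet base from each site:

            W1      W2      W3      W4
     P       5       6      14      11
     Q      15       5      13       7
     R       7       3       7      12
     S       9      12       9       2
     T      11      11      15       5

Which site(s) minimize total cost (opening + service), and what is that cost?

For any fixed open set, each fleet base goes to its cheapest open site; total = fixed + service.
{W2, W4}: P→W2 6, Q→W2 5, R→W2 3, S→W4 2, T→W4 5. Service 21; fixed 9; total 30.
{W2, W3, W4}: P→W2 6, Q→W2 5, R→W2 3, S→W4 2, T→W4 5. Service 21; fixed 12; total 33.
{W1, W2, W4}: service 20 + fixed 14 = 34
{W1, W2, W3, W4}: service 20 + fixed 17 = 37
(All 15 nonempty subsets were checked; W2 and W4 is lowest.)

Open W2 and W4; minimum total cost 30.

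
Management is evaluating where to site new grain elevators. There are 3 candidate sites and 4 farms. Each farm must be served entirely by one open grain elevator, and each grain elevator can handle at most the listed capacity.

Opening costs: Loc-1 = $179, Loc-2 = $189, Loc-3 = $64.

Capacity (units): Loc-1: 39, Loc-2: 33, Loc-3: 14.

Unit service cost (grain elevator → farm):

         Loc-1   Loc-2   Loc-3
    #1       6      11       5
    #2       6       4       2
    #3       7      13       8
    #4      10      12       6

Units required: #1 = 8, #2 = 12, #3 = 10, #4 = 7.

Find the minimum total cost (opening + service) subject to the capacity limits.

Open {Loc-1}: #1→Loc-1 6·8=48, #2→Loc-1 6·12=72, #3→Loc-1 7·10=70, #4→Loc-1 10·7=70.
Loads: Loc-1 carries 37/39. Service 260; fixed 179; total 439.
Next best feasible plan costs 455.

Minimum total cost: 439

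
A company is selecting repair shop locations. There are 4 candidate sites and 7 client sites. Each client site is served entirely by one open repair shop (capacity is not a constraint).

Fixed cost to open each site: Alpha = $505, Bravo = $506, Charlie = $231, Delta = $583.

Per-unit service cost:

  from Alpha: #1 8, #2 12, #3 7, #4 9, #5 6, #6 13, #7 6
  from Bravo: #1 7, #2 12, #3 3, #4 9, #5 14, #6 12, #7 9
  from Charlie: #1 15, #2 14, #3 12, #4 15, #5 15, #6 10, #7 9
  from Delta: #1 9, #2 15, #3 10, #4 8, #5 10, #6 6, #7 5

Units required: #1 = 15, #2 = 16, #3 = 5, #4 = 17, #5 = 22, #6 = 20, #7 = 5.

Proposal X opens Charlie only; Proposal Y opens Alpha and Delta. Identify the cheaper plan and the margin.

Proposal X: {Charlie}: #1→Charlie 15·15=225, #2→Charlie 14·16=224, #3→Charlie 12·5=60, #4→Charlie 15·17=255, #5→Charlie 15·22=330, #6→Charlie 10·20=200, #7→Charlie 9·5=45. Service 1339; fixed 231; total 1570.
Proposal Y: {Alpha, Delta}: #1→Alpha 8·15=120, #2→Alpha 12·16=192, #3→Alpha 7·5=35, #4→Delta 8·17=136, #5→Alpha 6·22=132, #6→Delta 6·20=120, #7→Delta 5·5=25. Service 760; fixed 1088; total 1848.
Difference: |1570 − 1848| = 278.

Proposal X is cheaper by 278.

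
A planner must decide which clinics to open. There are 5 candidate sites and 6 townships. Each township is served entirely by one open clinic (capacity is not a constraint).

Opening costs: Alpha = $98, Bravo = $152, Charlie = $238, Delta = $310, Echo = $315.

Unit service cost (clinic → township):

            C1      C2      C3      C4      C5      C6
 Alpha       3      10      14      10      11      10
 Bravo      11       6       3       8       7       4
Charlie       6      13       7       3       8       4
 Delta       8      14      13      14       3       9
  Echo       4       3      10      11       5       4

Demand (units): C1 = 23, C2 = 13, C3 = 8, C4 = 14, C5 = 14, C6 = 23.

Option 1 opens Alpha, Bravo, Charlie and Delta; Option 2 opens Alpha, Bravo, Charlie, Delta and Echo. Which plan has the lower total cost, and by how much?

Option 1 is cheaper by 276.

Option 1: {Alpha, Bravo, Charlie, Delta}: C1→Alpha 3·23=69, C2→Bravo 6·13=78, C3→Bravo 3·8=24, C4→Charlie 3·14=42, C5→Delta 3·14=42, C6→Bravo 4·23=92. Service 347; fixed 798; total 1145.
Option 2: {Alpha, Bravo, Charlie, Delta, Echo}: C1→Alpha 3·23=69, C2→Echo 3·13=39, C3→Bravo 3·8=24, C4→Charlie 3·14=42, C5→Delta 3·14=42, C6→Bravo 4·23=92. Service 308; fixed 1113; total 1421.
Difference: |1145 − 1421| = 276.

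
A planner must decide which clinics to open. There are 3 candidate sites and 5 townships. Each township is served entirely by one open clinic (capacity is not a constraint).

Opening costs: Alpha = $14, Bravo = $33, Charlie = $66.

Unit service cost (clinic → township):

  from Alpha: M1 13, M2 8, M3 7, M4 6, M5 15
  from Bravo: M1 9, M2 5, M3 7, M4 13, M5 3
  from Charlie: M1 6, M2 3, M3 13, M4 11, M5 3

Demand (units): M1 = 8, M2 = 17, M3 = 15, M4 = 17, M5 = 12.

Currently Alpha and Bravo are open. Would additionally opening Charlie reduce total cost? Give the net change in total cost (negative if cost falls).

Current service cost with {Alpha, Bravo}: 400.
Adding Charlie: each township re-picks its cheapest; new service cost 342, saving 58.
Extra fixed cost: 66. Net change = 66 − 58 = 8.
(Totals: 447 → 455.)

No — net change +8 (cost rises by 8).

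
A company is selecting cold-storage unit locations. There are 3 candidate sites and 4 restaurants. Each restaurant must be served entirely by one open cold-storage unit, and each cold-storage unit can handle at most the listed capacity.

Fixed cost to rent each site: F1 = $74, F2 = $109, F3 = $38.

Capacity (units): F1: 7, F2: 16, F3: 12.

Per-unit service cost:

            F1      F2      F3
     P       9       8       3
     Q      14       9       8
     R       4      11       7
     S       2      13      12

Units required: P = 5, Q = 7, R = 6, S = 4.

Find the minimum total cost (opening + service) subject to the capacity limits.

Open {F2, F3}: P→F3 3·5=15, Q→F2 9·7=63, R→F3 7·6=42, S→F2 13·4=52.
Loads: F2 carries 11/16, F3 carries 11/12. Service 172; fixed 147; total 319.
Next best feasible plan costs 336.

Minimum total cost: 319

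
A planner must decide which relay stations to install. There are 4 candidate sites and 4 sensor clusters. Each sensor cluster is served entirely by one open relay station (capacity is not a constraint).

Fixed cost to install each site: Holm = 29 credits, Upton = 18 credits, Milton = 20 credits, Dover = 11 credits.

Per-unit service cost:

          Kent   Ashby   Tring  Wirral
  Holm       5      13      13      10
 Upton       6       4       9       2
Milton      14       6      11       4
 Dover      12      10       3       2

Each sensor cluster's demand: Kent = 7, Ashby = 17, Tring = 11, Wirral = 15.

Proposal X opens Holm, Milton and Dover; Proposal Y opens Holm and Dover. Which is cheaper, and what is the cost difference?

Proposal X is cheaper by 48.

Proposal X: {Holm, Milton, Dover}: Kent→Holm 5·7=35, Ashby→Milton 6·17=102, Tring→Dover 3·11=33, Wirral→Dover 2·15=30. Service 200; fixed 60; total 260.
Proposal Y: {Holm, Dover}: Kent→Holm 5·7=35, Ashby→Dover 10·17=170, Tring→Dover 3·11=33, Wirral→Dover 2·15=30. Service 268; fixed 40; total 308.
Difference: |260 − 308| = 48.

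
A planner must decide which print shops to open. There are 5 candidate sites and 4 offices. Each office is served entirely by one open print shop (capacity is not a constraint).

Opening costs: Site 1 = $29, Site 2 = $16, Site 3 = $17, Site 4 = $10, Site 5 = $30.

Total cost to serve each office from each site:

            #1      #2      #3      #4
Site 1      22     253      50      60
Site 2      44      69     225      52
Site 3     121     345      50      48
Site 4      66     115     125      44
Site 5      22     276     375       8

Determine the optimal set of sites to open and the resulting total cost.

Open Site 2, Site 3 and Site 5; minimum total cost 212.

For any fixed open set, each office goes to its cheapest open site; total = fixed + service.
{Site 2, Site 3, Site 5}: #1→Site 5 22, #2→Site 2 69, #3→Site 3 50, #4→Site 5 8. Service 149; fixed 63; total 212.
{Site 2, Site 3, Site 4, Site 5}: #1→Site 5 22, #2→Site 2 69, #3→Site 3 50, #4→Site 5 8. Service 149; fixed 73; total 222.
{Site 1, Site 2, Site 5}: service 149 + fixed 75 = 224
{Site 1, Site 2, Site 3, Site 4, Site 5}: service 149 + fixed 102 = 251
No other subset beats 212.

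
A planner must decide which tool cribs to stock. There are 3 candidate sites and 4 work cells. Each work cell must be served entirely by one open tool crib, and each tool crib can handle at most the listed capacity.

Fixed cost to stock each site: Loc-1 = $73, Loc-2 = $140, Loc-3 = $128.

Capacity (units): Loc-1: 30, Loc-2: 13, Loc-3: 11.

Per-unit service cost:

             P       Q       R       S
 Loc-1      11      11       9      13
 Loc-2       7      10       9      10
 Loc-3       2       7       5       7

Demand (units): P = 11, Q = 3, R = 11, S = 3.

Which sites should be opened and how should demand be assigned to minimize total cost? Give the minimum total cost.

Open {Loc-1}: P→Loc-1 11·11=121, Q→Loc-1 11·3=33, R→Loc-1 9·11=99, S→Loc-1 13·3=39.
Loads: Loc-1 carries 28/30. Service 292; fixed 73; total 365.
Next best feasible plan costs 394.

Minimum total cost: 365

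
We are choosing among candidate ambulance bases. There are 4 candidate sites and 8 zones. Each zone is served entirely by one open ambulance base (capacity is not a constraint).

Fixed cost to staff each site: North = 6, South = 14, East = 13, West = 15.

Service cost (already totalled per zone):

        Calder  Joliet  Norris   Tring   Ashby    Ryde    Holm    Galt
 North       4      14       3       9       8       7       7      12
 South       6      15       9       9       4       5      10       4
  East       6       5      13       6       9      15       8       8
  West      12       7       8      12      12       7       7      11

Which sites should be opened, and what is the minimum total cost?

Open North and East; minimum total cost 67.

For any fixed open set, each zone goes to its cheapest open site; total = fixed + service.
{North, East}: Calder→North 4, Joliet→East 5, Norris→North 3, Tring→East 6, Ashby→North 8, Ryde→North 7, Holm→North 7, Galt→East 8. Service 48; fixed 19; total 67.
{North}: service 64 + fixed 6 = 70
{North, South}: service 50 + fixed 20 = 70
{North, South, East, West}: Calder→North 4, Joliet→East 5, Norris→North 3, Tring→East 6, Ashby→South 4, Ryde→South 5, Holm→North 7, Galt→South 4. Service 38; fixed 48; total 86.
No other subset beats 67.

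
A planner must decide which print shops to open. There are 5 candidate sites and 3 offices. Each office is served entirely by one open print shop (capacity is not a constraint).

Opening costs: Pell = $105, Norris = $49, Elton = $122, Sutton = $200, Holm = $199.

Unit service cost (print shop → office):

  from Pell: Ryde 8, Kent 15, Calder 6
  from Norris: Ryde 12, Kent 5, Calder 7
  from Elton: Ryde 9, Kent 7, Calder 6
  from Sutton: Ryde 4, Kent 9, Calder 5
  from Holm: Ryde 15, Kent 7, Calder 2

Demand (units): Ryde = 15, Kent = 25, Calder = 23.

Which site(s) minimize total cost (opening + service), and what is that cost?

For any fixed open set, each office goes to its cheapest open site; total = fixed + service.
{Norris}: Ryde→Norris 12·15=180, Kent→Norris 5·25=125, Calder→Norris 7·23=161. Service 466; fixed 49; total 515.
{Pell, Norris}: service 383 + fixed 154 = 537
{Norris, Sutton}: Ryde→Sutton 4·15=60, Kent→Norris 5·25=125, Calder→Sutton 5·23=115. Service 300; fixed 249; total 549.
{Pell, Norris, Elton, Sutton, Holm}: service 231 + fixed 675 = 906
No other subset beats 515.

Open Norris only; minimum total cost 515.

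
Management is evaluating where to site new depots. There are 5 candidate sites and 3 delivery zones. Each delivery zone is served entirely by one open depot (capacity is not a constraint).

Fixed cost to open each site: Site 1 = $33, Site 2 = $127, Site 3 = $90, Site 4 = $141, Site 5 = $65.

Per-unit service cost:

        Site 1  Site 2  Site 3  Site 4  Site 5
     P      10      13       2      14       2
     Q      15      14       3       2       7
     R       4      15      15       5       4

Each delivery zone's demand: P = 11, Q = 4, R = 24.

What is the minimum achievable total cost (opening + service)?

For any fixed open set, each delivery zone goes to its cheapest open site; total = fixed + service.
{Site 5}: P→Site 5 2·11=22, Q→Site 5 7·4=28, R→Site 5 4·24=96. Service 146; fixed 65; total 211.
{Site 1, Site 5}: P→Site 5 2·11=22, Q→Site 5 7·4=28, R→Site 1 4·24=96. Service 146; fixed 98; total 244.
{Site 1, Site 3}: service 130 + fixed 123 = 253
{Site 1, Site 2, Site 3, Site 4, Site 5}: service 126 + fixed 456 = 582
No other subset beats 211.

Minimum total cost: 211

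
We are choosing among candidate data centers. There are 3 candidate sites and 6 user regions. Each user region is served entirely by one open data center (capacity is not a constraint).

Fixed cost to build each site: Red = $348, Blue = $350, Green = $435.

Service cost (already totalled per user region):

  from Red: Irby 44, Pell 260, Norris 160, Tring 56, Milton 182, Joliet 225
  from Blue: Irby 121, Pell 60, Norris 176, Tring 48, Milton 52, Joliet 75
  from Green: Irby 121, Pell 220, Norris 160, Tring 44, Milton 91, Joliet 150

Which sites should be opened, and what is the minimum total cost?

Open Blue only; minimum total cost 882.

For any fixed open set, each user region goes to its cheapest open site; total = fixed + service.
{Blue}: Irby→Blue 121, Pell→Blue 60, Norris→Blue 176, Tring→Blue 48, Milton→Blue 52, Joliet→Blue 75. Service 532; fixed 350; total 882.
{Red, Blue}: service 439 + fixed 698 = 1137
{Green}: Irby→Green 121, Pell→Green 220, Norris→Green 160, Tring→Green 44, Milton→Green 91, Joliet→Green 150. Service 786; fixed 435; total 1221.
{Red, Blue, Green}: Irby→Red 44, Pell→Blue 60, Norris→Red 160, Tring→Green 44, Milton→Blue 52, Joliet→Blue 75. Service 435; fixed 1133; total 1568.
No other subset beats 882.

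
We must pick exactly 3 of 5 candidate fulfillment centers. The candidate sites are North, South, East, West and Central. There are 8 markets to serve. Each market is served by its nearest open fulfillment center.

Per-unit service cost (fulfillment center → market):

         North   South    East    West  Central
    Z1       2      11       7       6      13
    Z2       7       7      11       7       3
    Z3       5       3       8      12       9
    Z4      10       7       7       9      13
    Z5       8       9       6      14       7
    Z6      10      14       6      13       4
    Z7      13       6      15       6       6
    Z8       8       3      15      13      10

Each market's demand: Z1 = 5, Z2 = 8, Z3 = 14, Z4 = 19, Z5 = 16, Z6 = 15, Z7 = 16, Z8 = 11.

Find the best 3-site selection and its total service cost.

With exactly 3 open, each market uses its cheapest among the chosen.
{North, South, Central}: Z1→North 2·5=10, Z2→Central 3·8=24, Z3→South 3·14=42, Z4→South 7·19=133, Z5→Central 7·16=112, Z6→Central 4·15=60, Z7→South 6·16=96, Z8→South 3·11=33. Service cost 510.
{South, East, Central}: service cost 519
{South, West, Central}: service cost 530
Among all 10 size-3 choices, {North, South, Central} is lowest.

Choose North, South and Central; total service cost 510.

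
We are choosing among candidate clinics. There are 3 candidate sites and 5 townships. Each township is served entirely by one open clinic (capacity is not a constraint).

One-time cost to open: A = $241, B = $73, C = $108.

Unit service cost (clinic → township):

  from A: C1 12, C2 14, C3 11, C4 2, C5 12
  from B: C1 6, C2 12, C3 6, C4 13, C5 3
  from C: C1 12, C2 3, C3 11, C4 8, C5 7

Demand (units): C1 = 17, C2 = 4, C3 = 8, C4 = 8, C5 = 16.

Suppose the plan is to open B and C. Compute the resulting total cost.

Each township is assigned to its cheapest site among the open ones.
{B, C}: C1→B 6·17=102, C2→C 3·4=12, C3→B 6·8=48, C4→C 8·8=64, C5→B 3·16=48. Service 274; fixed 181; total 455.

Total cost: 455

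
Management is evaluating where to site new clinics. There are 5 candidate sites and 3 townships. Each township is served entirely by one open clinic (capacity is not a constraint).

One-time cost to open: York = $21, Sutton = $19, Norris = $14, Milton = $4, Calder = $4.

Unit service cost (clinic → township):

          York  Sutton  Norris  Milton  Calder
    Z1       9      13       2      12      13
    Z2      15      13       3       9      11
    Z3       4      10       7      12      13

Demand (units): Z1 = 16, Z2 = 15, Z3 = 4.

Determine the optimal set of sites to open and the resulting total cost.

For any fixed open set, each township goes to its cheapest open site; total = fixed + service.
{Norris}: Z1→Norris 2·16=32, Z2→Norris 3·15=45, Z3→Norris 7·4=28. Service 105; fixed 14; total 119.
{Norris, Milton}: Z1→Norris 2·16=32, Z2→Norris 3·15=45, Z3→Norris 7·4=28. Service 105; fixed 18; total 123.
{Norris, Calder}: service 105 + fixed 18 = 123
{York, Sutton, Norris, Milton, Calder}: service 93 + fixed 62 = 155
No other subset beats 119.

Open Norris only; minimum total cost 119.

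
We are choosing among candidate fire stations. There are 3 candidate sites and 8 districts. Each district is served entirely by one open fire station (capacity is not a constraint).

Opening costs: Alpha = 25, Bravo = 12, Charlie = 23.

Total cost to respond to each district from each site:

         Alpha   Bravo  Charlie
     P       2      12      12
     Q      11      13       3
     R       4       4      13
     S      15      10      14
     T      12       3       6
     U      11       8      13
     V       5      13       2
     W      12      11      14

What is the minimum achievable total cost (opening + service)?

For any fixed open set, each district goes to its cheapest open site; total = fixed + service.
{Bravo}: P→Bravo 12, Q→Bravo 13, R→Bravo 4, S→Bravo 10, T→Bravo 3, U→Bravo 8, V→Bravo 13, W→Bravo 11. Service 74; fixed 12; total 86.
{Bravo, Charlie}: service 53 + fixed 35 = 88
{Alpha, Bravo}: P→Alpha 2, Q→Alpha 11, R→Alpha 4, S→Bravo 10, T→Bravo 3, U→Bravo 8, V→Alpha 5, W→Bravo 11. Service 54; fixed 37; total 91.
{Alpha, Bravo, Charlie}: service 43 + fixed 60 = 103
(All 7 nonempty subsets were checked; Bravo only is lowest.)

Minimum total cost: 86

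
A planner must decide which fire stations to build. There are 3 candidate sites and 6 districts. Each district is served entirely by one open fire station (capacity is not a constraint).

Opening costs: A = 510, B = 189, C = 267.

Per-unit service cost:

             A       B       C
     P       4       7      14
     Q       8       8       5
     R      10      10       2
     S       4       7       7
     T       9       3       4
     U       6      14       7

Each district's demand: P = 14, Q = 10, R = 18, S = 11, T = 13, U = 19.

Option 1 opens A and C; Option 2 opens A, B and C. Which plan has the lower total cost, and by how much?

Option 1 is cheaper by 176.

Option 1: {A, C}: P→A 4·14=56, Q→C 5·10=50, R→C 2·18=36, S→A 4·11=44, T→C 4·13=52, U→A 6·19=114. Service 352; fixed 777; total 1129.
Option 2: {A, B, C}: P→A 4·14=56, Q→C 5·10=50, R→C 2·18=36, S→A 4·11=44, T→B 3·13=39, U→A 6·19=114. Service 339; fixed 966; total 1305.
Difference: |1129 − 1305| = 176.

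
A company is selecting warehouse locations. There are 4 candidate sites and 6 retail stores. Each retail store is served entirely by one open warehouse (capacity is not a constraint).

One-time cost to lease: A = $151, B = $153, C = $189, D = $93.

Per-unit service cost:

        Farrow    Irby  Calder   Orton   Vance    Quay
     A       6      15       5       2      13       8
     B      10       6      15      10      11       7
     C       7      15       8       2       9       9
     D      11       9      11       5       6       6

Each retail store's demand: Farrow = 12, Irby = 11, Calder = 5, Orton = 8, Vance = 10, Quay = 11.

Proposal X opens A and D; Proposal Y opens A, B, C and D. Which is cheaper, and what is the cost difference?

Proposal X is cheaper by 309.

Proposal X: {A, D}: Farrow→A 6·12=72, Irby→D 9·11=99, Calder→A 5·5=25, Orton→A 2·8=16, Vance→D 6·10=60, Quay→D 6·11=66. Service 338; fixed 244; total 582.
Proposal Y: {A, B, C, D}: Farrow→A 6·12=72, Irby→B 6·11=66, Calder→A 5·5=25, Orton→A 2·8=16, Vance→D 6·10=60, Quay→D 6·11=66. Service 305; fixed 586; total 891.
Difference: |582 − 891| = 309.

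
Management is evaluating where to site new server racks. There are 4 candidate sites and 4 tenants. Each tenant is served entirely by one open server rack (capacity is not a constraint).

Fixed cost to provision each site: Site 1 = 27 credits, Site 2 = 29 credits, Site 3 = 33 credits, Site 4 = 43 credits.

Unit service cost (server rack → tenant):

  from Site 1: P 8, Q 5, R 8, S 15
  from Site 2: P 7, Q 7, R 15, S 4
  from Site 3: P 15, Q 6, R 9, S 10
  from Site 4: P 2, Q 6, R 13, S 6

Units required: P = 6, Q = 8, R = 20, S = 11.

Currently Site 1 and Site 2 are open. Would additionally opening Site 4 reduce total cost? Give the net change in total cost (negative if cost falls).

No — net change +13 (cost rises by 13).

Current service cost with {Site 1, Site 2}: 286.
Adding Site 4: each tenant re-picks its cheapest; new service cost 256, saving 30.
Extra fixed cost: 43. Net change = 43 − 30 = 13.
(Totals: 342 → 355.)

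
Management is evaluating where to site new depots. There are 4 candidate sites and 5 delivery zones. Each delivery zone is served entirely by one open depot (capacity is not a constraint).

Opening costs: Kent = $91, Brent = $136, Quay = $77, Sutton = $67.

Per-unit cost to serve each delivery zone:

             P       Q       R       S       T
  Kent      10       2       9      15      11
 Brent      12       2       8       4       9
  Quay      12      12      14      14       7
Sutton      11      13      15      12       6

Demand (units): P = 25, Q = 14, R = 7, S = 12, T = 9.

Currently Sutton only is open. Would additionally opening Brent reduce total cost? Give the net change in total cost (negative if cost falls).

Current service cost with {Sutton}: 760.
Adding Brent: each delivery zone re-picks its cheapest; new service cost 461, saving 299.
Extra fixed cost: 136. Net change = 136 − 299 = -163.
(Totals: 827 → 664.)

Yes — net change −163 (cost falls by 163).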